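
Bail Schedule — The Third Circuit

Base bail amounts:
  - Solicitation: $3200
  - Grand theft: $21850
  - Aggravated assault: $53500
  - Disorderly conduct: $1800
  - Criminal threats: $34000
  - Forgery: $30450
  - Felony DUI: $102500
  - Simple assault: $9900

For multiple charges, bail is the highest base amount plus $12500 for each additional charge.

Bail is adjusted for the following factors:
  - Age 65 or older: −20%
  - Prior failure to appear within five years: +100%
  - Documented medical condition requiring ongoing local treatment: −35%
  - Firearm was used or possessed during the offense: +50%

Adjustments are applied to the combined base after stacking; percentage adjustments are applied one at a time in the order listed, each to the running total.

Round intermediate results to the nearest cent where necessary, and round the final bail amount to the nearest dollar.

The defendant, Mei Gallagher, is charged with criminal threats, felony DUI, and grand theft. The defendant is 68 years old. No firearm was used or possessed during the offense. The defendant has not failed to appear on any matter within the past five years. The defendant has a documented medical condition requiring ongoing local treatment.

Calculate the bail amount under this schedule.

$66300

Base amounts from the schedule: criminal threats $34000; felony DUI $102500; grand theft $21850.
Stacking rule: highest base plus $12500 per additional charge. Highest is felony DUI at $102500; 2 additional charges → +$25000. Combined base = $127500.
Age 65 or older (−20%): $127500 × 0.8 = $102000.
Documented medical condition requiring ongoing local treatment (−35%): $102000 × 0.65 = $66300.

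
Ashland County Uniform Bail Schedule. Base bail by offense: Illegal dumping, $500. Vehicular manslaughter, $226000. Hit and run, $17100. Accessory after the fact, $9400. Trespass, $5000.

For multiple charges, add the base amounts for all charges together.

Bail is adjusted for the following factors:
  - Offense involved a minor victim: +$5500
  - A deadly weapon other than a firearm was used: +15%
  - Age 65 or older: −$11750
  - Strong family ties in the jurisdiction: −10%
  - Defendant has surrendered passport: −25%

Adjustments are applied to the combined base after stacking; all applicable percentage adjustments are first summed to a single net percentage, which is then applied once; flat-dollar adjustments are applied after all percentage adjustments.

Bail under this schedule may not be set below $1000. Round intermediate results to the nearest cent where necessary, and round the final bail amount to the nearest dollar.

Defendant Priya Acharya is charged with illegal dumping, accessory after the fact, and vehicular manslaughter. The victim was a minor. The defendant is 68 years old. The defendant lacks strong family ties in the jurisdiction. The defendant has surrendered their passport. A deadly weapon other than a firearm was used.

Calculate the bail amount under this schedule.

Base amounts from the schedule: illegal dumping $500; accessory after the fact $9400; vehicular manslaughter $226000.
Stacking rule: sum of all bases. $500 + $9400 + $226000 = $235900.
Net percentage adjustment: +15% −25% = −10%. $235900 × 0.9 = $212310.
Offense involved a minor victim (+$5500 flat): $212310 + $5500 = $217810.
Age 65 or older (−$11750 flat): $217810 − $11750 = $206060.
$206060 is at or above the $1000 minimum.

$206060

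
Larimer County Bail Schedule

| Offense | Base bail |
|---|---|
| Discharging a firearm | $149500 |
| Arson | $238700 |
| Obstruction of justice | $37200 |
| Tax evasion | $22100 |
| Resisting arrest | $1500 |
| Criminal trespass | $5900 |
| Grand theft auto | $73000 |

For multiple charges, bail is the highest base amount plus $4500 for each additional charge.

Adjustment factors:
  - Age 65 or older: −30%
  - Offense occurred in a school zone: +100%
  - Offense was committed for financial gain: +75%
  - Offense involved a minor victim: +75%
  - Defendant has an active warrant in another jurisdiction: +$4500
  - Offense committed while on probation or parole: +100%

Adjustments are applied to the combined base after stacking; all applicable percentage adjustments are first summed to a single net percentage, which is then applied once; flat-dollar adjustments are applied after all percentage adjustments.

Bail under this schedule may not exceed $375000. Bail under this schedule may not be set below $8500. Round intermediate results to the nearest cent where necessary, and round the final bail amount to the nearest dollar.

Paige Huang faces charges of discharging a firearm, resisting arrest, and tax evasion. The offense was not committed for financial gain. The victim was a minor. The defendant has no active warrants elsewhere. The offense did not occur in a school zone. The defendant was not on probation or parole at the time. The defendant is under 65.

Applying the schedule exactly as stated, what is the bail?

$277375

Base amounts from the schedule: discharging a firearm $149500; resisting arrest $1500; tax evasion $22100.
Stacking rule: highest base plus $4500 per additional charge. Highest is discharging a firearm at $149500; 2 additional charges → +$9000. Combined base = $158500.
Offense involved a minor victim (+75%): $158500 × 1.75 = $277375.
$277375 is within the $375000 maximum.
$277375 is at or above the $8500 minimum.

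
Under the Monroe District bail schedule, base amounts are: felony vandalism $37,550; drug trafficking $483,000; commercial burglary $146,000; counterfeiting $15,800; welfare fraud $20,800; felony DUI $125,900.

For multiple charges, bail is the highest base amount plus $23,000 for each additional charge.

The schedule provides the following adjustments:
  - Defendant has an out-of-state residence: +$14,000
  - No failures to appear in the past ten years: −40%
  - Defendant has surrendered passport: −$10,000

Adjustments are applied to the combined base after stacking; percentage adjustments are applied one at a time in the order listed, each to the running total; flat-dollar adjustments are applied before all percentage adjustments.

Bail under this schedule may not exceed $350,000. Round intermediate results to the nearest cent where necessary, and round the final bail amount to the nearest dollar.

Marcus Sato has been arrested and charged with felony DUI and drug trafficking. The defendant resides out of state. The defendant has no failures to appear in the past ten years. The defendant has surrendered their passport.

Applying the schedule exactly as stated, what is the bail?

Base amounts from the schedule: felony DUI $125,900; drug trafficking $483,000.
Stacking rule: highest base plus $23,000 per additional charge. Highest is drug trafficking at $483,000; 1 additional charge → +$23,000. Combined base = $506,000.
Defendant has an out-of-state residence (+$14,000 flat): $506,000 + $14,000 = $520,000.
Defendant has surrendered passport (−$10,000 flat): $520,000 − $10,000 = $510,000.
No failures to appear in the past ten years (−40%): $510,000 × 0.6 = $306,000.
$306,000 is within the $350,000 maximum.

$306,000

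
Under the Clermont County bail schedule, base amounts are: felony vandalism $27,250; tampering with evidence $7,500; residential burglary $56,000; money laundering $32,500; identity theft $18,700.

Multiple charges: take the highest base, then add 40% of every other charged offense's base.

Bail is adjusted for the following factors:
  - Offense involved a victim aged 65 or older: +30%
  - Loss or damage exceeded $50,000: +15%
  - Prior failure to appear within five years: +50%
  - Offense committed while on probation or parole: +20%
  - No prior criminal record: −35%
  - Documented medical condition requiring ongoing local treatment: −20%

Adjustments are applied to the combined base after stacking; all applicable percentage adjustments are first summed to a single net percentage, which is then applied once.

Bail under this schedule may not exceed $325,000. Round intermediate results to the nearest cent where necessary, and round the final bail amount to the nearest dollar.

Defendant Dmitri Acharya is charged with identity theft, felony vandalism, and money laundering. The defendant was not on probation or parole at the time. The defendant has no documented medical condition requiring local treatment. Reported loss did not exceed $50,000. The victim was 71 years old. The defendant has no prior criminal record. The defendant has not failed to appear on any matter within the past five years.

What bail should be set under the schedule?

Base amounts from the schedule: identity theft $18,700; felony vandalism $27,250; money laundering $32,500.
Stacking rule: highest base plus 40% of each additional charge. Highest is money laundering at $32,500. Additional: $18,700 × 40% = $7,480; $27,250 × 40% = $10,900. Combined base = $32,500 + $18,380 = $50,880.
Net percentage adjustment: +30% −35% = −5%. $50,880 × 0.95 = $48,336.
$48,336 is within the $325,000 maximum.

$48,336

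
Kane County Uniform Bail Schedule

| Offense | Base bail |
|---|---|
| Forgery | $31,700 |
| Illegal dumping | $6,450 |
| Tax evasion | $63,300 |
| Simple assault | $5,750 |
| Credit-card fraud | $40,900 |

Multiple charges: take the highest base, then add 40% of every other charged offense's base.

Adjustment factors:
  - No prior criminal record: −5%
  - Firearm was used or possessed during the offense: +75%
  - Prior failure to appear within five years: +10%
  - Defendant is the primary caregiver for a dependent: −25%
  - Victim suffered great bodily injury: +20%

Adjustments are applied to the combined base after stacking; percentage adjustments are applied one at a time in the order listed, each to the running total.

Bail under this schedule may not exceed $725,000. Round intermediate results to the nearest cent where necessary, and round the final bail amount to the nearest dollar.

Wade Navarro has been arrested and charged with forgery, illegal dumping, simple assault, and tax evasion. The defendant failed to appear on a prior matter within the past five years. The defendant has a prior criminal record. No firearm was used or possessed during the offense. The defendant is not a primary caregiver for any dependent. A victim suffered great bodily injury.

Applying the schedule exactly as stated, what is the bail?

Base amounts from the schedule: forgery $31,700; illegal dumping $6,450; simple assault $5,750; tax evasion $63,300.
Stacking rule: highest base plus 40% of each additional charge. Highest is tax evasion at $63,300. Additional: $31,700 × 40% = $12,680; $6,450 × 40% = $2,580; $5,750 × 40% = $2,300. Combined base = $63,300 + $17,560 = $80,860.
Prior failure to appear within five years (+10%): $80,860 × 1.1 = $88,946.
Victim suffered great bodily injury (+20%): $88,946 × 1.2 = $106,735.20.
$106,735.20 is within the $725,000 maximum.
Rounded to the nearest dollar: $106,735.

$106,735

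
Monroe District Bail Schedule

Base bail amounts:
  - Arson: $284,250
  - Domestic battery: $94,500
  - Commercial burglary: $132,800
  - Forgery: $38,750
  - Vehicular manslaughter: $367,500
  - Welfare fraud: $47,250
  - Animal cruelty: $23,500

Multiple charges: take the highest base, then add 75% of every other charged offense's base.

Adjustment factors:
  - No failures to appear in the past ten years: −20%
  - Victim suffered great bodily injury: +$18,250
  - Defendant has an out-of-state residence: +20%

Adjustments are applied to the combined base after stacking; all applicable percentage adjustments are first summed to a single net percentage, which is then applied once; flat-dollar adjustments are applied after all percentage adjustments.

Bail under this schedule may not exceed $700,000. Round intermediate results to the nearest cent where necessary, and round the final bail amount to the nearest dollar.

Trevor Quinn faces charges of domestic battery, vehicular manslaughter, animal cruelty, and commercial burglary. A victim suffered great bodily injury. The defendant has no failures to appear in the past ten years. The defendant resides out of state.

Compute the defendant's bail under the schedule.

$573,850

Base amounts from the schedule: domestic battery $94,500; vehicular manslaughter $367,500; animal cruelty $23,500; commercial burglary $132,800.
Stacking rule: highest base plus 75% of each additional charge. Highest is vehicular manslaughter at $367,500. Additional: $94,500 × 75% = $70,875; $23,500 × 75% = $17,625; $132,800 × 75% = $99,600. Combined base = $367,500 + $188,100 = $555,600.
Net percentage adjustment: −20% +20% = +0%. $555,600 × 1 = $555,600.
Victim suffered great bodily injury (+$18,250 flat): $555,600 + $18,250 = $573,850.
$573,850 is within the $700,000 maximum.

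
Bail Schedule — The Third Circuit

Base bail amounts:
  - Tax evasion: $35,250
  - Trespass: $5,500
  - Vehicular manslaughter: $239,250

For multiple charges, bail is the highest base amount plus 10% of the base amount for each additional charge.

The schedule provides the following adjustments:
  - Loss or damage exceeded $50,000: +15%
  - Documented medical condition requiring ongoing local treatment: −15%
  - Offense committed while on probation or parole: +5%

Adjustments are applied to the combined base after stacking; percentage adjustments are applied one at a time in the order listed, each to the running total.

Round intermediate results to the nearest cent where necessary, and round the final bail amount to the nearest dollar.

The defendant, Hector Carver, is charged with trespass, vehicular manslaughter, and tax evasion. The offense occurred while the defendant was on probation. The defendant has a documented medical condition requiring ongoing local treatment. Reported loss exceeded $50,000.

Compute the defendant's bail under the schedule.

$249,743

Base amounts from the schedule: trespass $5,500; vehicular manslaughter $239,250; tax evasion $35,250.
Stacking rule: highest base plus 10% of each additional charge. Highest is vehicular manslaughter at $239,250. Additional: $5,500 × 10% = $550; $35,250 × 10% = $3,525. Combined base = $239,250 + $4,075 = $243,325.
Loss or damage exceeded $50,000 (+15%): $243,325 × 1.15 = $279,823.75.
Documented medical condition requiring ongoing local treatment (−15%): $279,823.75 × 0.85 = $237,850.19.
Offense committed while on probation or parole (+5%): $237,850.19 × 1.05 = $249,742.70.
Rounded to the nearest dollar: $249,743.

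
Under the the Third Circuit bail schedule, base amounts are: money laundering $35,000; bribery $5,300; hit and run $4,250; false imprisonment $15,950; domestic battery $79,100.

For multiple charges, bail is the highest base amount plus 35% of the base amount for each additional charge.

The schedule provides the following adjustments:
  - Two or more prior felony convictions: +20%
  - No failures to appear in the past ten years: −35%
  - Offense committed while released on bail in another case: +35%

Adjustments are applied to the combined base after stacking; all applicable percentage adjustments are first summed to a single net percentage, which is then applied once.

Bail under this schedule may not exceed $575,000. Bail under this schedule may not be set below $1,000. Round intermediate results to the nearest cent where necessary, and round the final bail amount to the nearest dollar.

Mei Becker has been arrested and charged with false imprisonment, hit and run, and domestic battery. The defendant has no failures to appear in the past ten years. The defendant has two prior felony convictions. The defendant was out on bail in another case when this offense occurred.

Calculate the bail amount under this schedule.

Base amounts from the schedule: false imprisonment $15,950; hit and run $4,250; domestic battery $79,100.
Stacking rule: highest base plus 35% of each additional charge. Highest is domestic battery at $79,100. Additional: $15,950 × 35% = $5,582.50; $4,250 × 35% = $1,487.50. Combined base = $79,100 + $7,070 = $86,170.
Net percentage adjustment: +20% −35% +35% = +20%. $86,170 × 1.2 = $103,404.
$103,404 is within the $575,000 maximum.
$103,404 is at or above the $1,000 minimum.

$103,404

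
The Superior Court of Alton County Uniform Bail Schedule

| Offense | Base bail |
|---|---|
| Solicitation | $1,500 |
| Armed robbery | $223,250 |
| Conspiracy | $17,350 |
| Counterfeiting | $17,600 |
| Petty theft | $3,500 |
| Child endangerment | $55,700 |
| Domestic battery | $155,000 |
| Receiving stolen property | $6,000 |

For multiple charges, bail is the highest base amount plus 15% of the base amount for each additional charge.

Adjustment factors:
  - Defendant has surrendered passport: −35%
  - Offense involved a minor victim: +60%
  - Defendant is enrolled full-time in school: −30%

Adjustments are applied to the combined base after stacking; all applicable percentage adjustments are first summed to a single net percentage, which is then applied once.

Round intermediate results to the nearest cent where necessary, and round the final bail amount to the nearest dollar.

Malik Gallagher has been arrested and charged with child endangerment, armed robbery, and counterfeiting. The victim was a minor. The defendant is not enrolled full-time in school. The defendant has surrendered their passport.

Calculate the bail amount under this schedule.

$292,806

Base amounts from the schedule: child endangerment $55,700; armed robbery $223,250; counterfeiting $17,600.
Stacking rule: highest base plus 15% of each additional charge. Highest is armed robbery at $223,250. Additional: $55,700 × 15% = $8,355; $17,600 × 15% = $2,640. Combined base = $223,250 + $10,995 = $234,245.
Net percentage adjustment: −35% +60% = +25%. $234,245 × 1.25 = $292,806.25.
Rounded to the nearest dollar: $292,806.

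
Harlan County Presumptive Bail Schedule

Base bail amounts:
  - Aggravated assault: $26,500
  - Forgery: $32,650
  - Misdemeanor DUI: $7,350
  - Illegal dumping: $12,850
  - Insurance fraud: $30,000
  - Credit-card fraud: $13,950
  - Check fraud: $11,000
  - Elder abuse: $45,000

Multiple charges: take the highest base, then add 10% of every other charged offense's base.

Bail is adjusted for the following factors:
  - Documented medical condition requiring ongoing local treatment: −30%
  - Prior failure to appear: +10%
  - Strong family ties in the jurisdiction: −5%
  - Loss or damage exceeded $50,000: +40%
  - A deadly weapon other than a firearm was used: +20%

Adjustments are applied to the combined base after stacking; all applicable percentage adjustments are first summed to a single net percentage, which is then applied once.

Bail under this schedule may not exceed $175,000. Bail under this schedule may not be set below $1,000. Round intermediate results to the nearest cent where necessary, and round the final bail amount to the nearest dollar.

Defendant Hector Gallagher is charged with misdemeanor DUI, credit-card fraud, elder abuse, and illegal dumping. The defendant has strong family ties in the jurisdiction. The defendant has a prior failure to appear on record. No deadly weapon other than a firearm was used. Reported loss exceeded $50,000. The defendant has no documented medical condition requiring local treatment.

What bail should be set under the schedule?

$70,202

Base amounts from the schedule: misdemeanor DUI $7,350; credit-card fraud $13,950; elder abuse $45,000; illegal dumping $12,850.
Stacking rule: highest base plus 10% of each additional charge. Highest is elder abuse at $45,000. Additional: $7,350 × 10% = $735; $13,950 × 10% = $1,395; $12,850 × 10% = $1,285. Combined base = $45,000 + $3,415 = $48,415.
Net percentage adjustment: +10% −5% +40% = +45%. $48,415 × 1.45 = $70,201.75.
$70,201.75 is within the $175,000 maximum.
$70,201.75 is at or above the $1,000 minimum.
Rounded to the nearest dollar: $70,202.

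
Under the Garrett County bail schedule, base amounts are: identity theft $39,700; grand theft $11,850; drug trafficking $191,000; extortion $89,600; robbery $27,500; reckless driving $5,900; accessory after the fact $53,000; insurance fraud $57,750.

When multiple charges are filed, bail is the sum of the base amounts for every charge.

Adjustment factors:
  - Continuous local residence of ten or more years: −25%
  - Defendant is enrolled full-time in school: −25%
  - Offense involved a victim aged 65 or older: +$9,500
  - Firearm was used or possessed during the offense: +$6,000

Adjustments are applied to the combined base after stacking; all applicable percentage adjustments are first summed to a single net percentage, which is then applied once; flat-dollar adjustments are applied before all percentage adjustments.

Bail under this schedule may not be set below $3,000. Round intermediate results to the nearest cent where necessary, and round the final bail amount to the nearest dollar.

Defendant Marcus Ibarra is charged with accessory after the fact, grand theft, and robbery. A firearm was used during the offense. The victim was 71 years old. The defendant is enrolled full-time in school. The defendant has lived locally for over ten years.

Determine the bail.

$53,925

Base amounts from the schedule: accessory after the fact $53,000; grand theft $11,850; robbery $27,500.
Stacking rule: sum of all bases. $53,000 + $11,850 + $27,500 = $92,350.
Offense involved a victim aged 65 or older (+$9,500 flat): $92,350 + $9,500 = $101,850.
Firearm was used or possessed during the offense (+$6,000 flat): $101,850 + $6,000 = $107,850.
Net percentage adjustment: −25% −25% = −50%. $107,850 × 0.5 = $53,925.
$53,925 is at or above the $3,000 minimum.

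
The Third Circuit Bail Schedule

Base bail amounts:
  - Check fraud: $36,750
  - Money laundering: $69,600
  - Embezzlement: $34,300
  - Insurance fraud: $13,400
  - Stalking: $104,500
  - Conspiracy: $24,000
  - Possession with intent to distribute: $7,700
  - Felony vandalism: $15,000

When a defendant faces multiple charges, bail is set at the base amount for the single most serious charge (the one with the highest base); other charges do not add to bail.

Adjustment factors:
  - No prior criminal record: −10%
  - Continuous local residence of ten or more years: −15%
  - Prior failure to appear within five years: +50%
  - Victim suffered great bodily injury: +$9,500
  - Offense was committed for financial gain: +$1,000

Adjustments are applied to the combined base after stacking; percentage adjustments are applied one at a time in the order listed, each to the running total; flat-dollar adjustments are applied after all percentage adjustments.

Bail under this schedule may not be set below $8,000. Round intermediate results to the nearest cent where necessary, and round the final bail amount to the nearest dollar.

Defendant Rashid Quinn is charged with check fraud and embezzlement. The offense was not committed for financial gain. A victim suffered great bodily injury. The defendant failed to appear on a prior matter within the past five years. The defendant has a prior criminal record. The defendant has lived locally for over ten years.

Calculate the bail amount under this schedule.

Base amounts from the schedule: check fraud $36,750; embezzlement $34,300.
Stacking rule: use the highest base only. Highest is check fraud at $36,750. Combined base = $36,750.
Continuous local residence of ten or more years (−15%): $36,750 × 0.85 = $31,237.50.
Prior failure to appear within five years (+50%): $31,237.50 × 1.5 = $46,856.25.
Victim suffered great bodily injury (+$9,500 flat): $46,856.25 + $9,500 = $56,356.25.
$56,356.25 is at or above the $8,000 minimum.
Rounded to the nearest dollar: $56,356.

$56,356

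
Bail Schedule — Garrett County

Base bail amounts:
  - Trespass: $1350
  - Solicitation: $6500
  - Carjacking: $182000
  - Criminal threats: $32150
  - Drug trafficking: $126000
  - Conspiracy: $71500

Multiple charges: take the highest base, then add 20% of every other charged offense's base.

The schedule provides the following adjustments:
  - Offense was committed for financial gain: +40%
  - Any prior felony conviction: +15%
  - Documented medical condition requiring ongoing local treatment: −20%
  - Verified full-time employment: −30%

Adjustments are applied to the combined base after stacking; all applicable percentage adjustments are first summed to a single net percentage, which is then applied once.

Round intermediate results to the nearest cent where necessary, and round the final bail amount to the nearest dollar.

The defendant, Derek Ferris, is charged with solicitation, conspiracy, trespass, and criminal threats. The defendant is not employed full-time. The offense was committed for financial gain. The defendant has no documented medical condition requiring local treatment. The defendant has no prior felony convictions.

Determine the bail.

Base amounts from the schedule: solicitation $6500; conspiracy $71500; trespass $1350; criminal threats $32150.
Stacking rule: highest base plus 20% of each additional charge. Highest is conspiracy at $71500. Additional: $6500 × 20% = $1300; $1350 × 20% = $270; $32150 × 20% = $6430. Combined base = $71500 + $8000 = $79500.
Offense was committed for financial gain (+40%): $79500 × 1.4 = $111300.

$111300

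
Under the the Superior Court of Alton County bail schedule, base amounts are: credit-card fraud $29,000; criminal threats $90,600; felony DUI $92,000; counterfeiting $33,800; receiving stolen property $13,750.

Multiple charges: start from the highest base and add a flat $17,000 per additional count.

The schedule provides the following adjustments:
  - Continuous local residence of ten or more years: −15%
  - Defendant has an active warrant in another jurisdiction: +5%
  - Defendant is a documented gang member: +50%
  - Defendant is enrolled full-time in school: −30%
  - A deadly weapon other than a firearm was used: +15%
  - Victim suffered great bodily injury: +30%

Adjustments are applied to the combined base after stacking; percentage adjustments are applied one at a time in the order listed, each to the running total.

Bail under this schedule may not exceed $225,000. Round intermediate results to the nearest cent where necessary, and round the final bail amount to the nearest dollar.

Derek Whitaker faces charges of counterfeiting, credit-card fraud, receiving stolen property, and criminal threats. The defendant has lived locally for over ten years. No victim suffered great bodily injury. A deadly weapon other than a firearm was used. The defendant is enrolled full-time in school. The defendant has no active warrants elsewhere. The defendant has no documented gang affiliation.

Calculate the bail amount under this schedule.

Base amounts from the schedule: counterfeiting $33,800; credit-card fraud $29,000; receiving stolen property $13,750; criminal threats $90,600.
Stacking rule: highest base plus $17,000 per additional charge. Highest is criminal threats at $90,600; 3 additional charges → +$51,000. Combined base = $141,600.
Continuous local residence of ten or more years (−15%): $141,600 × 0.85 = $120,360.
Defendant is enrolled full-time in school (−30%): $120,360 × 0.7 = $84,252.
A deadly weapon other than a firearm was used (+15%): $84,252 × 1.15 = $96,889.80.
$96,889.80 is within the $225,000 maximum.
Rounded to the nearest dollar: $96,890.

$96,890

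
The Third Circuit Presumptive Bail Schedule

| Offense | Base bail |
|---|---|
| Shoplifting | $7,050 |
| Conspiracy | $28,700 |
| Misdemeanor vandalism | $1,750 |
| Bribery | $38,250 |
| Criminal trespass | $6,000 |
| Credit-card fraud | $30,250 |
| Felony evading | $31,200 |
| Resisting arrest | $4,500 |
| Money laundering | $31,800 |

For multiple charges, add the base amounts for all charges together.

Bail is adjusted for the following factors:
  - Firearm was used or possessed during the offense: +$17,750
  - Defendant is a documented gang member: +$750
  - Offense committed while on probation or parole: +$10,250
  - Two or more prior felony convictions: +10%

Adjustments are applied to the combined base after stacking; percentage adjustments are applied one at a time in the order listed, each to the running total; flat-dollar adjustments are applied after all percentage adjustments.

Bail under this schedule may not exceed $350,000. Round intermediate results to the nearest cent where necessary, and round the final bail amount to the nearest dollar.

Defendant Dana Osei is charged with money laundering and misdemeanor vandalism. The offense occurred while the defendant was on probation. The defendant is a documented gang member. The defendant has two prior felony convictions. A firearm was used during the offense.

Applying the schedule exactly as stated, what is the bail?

$65,655

Base amounts from the schedule: money laundering $31,800; misdemeanor vandalism $1,750.
Stacking rule: sum of all bases. $31,800 + $1,750 = $33,550.
Two or more prior felony convictions (+10%): $33,550 × 1.1 = $36,905.
Firearm was used or possessed during the offense (+$17,750 flat): $36,905 + $17,750 = $54,655.
Defendant is a documented gang member (+$750 flat): $54,655 + $750 = $55,405.
Offense committed while on probation or parole (+$10,250 flat): $55,405 + $10,250 = $65,655.
$65,655 is within the $350,000 maximum.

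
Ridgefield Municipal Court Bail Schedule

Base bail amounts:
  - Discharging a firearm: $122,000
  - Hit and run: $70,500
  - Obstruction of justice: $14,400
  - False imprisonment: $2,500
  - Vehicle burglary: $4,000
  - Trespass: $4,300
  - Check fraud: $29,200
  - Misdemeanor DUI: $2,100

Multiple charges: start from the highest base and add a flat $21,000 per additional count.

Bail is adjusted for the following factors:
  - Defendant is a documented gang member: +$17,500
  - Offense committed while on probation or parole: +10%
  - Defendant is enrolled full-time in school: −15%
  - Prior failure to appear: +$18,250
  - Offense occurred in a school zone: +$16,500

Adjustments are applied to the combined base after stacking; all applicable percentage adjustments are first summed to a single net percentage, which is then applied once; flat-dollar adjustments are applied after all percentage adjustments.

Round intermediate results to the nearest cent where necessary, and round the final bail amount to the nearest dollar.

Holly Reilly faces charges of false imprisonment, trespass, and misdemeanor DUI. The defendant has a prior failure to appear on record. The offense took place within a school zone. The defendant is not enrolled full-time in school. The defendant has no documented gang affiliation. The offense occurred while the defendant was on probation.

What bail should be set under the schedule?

$85,680

Base amounts from the schedule: false imprisonment $2,500; trespass $4,300; misdemeanor DUI $2,100.
Stacking rule: highest base plus $21,000 per additional charge. Highest is trespass at $4,300; 2 additional charges → +$42,000. Combined base = $46,300.
Offense committed while on probation or parole (+10%): $46,300 × 1.1 = $50,930.
Prior failure to appear (+$18,250 flat): $50,930 + $18,250 = $69,180.
Offense occurred in a school zone (+$16,500 flat): $69,180 + $16,500 = $85,680.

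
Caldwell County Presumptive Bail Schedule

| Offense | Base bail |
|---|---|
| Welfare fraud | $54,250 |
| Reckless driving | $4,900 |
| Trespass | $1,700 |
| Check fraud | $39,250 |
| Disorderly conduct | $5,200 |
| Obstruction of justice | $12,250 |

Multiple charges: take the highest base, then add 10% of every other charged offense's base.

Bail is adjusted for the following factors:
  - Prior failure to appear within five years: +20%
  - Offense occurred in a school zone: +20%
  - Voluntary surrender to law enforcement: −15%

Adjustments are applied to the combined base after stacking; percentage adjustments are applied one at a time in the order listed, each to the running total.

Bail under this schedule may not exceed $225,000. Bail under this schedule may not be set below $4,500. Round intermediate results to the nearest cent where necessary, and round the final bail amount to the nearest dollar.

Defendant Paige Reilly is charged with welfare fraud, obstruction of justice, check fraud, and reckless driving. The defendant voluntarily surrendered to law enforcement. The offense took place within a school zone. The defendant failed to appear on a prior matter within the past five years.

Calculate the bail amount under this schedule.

$73,305

Base amounts from the schedule: welfare fraud $54,250; obstruction of justice $12,250; check fraud $39,250; reckless driving $4,900.
Stacking rule: highest base plus 10% of each additional charge. Highest is welfare fraud at $54,250. Additional: $12,250 × 10% = $1,225; $39,250 × 10% = $3,925; $4,900 × 10% = $490. Combined base = $54,250 + $5,640 = $59,890.
Prior failure to appear within five years (+20%): $59,890 × 1.2 = $71,868.
Offense occurred in a school zone (+20%): $71,868 × 1.2 = $86,241.60.
Voluntary surrender to law enforcement (−15%): $86,241.60 × 0.85 = $73,305.36.
$73,305.36 is within the $225,000 maximum.
$73,305.36 is at or above the $4,500 minimum.
Rounded to the nearest dollar: $73,305.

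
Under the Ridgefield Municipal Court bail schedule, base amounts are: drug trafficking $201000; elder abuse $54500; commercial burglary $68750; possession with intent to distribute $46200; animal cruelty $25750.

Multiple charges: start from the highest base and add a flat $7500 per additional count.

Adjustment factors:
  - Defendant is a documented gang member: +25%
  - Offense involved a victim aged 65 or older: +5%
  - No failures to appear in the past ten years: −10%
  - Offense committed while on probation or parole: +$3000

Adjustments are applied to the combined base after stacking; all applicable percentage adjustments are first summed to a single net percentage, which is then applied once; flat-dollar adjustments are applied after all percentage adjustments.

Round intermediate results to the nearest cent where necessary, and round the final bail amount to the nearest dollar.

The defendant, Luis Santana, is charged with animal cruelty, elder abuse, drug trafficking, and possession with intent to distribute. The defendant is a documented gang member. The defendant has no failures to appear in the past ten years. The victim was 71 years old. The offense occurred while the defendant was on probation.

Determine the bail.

$271200

Base amounts from the schedule: animal cruelty $25750; elder abuse $54500; drug trafficking $201000; possession with intent to distribute $46200.
Stacking rule: highest base plus $7500 per additional charge. Highest is drug trafficking at $201000; 3 additional charges → +$22500. Combined base = $223500.
Net percentage adjustment: +25% +5% −10% = +20%. $223500 × 1.2 = $268200.
Offense committed while on probation or parole (+$3000 flat): $268200 + $3000 = $271200.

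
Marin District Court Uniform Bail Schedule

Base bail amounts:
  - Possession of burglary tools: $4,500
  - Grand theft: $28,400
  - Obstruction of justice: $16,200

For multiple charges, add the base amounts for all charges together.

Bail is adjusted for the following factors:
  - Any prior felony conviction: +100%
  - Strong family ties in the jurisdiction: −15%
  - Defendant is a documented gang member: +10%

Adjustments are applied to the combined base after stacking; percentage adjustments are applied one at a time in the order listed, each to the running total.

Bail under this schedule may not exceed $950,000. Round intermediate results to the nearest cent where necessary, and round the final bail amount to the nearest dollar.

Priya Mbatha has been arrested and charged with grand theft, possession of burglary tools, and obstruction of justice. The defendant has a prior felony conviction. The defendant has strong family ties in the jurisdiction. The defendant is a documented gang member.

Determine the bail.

Base amounts from the schedule: grand theft $28,400; possession of burglary tools $4,500; obstruction of justice $16,200.
Stacking rule: sum of all bases. $28,400 + $4,500 + $16,200 = $49,100.
Any prior felony conviction (+100%): $49,100 × 2 = $98,200.
Strong family ties in the jurisdiction (−15%): $98,200 × 0.85 = $83,470.
Defendant is a documented gang member (+10%): $83,470 × 1.1 = $91,817.
$91,817 is within the $950,000 maximum.

$91,817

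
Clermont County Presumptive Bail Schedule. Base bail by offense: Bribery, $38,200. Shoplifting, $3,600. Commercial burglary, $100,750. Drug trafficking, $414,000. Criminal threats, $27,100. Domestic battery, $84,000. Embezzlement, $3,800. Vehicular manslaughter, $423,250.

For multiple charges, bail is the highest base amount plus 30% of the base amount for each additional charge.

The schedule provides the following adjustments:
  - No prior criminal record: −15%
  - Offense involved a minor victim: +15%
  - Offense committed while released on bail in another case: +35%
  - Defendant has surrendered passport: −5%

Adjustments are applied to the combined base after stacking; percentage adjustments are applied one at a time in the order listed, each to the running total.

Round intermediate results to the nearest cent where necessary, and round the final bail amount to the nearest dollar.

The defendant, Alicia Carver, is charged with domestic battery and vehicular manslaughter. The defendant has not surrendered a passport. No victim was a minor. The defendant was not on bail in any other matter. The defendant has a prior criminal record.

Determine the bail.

$448,450

Base amounts from the schedule: domestic battery $84,000; vehicular manslaughter $423,250.
Stacking rule: highest base plus 30% of each additional charge. Highest is vehicular manslaughter at $423,250. Additional: $84,000 × 30% = $25,200. Combined base = $423,250 + $25,200 = $448,450.
No adjustment factors apply to this defendant.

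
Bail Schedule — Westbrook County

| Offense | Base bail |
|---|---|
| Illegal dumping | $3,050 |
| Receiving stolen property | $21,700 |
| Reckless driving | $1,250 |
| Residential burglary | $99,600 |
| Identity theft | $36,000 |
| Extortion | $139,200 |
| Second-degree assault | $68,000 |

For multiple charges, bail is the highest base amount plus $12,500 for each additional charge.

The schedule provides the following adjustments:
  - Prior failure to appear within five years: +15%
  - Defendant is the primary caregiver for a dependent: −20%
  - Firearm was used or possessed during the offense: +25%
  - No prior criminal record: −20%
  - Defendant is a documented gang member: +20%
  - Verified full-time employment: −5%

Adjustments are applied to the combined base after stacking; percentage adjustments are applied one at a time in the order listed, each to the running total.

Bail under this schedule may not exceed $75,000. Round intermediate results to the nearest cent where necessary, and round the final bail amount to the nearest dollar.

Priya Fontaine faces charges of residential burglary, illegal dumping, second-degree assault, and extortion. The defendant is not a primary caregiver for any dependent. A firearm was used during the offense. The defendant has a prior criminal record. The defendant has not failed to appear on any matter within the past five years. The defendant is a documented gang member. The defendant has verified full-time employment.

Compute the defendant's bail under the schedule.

Base amounts from the schedule: residential burglary $99,600; illegal dumping $3,050; second-degree assault $68,000; extortion $139,200.
Stacking rule: highest base plus $12,500 per additional charge. Highest is extortion at $139,200; 3 additional charges → +$37,500. Combined base = $176,700.
Firearm was used or possessed during the offense (+25%): $176,700 × 1.25 = $220,875.
Defendant is a documented gang member (+20%): $220,875 × 1.2 = $265,050.
Verified full-time employment (−5%): $265,050 × 0.95 = $251,797.50.
Result $251,797.50 exceeds the maximum of $75,000; bail is capped at $75,000.

$75,000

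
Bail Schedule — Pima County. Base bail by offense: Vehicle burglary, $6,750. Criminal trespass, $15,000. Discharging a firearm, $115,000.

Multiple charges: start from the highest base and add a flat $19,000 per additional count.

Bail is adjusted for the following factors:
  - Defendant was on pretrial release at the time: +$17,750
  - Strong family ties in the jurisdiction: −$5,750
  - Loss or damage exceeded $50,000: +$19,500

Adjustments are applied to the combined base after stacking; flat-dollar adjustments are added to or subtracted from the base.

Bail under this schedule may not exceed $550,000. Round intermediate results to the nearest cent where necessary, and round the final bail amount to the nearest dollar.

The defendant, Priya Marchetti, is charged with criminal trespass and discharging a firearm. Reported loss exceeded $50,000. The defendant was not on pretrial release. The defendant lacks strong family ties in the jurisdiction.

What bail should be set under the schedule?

Base amounts from the schedule: criminal trespass $15,000; discharging a firearm $115,000.
Stacking rule: highest base plus $19,000 per additional charge. Highest is discharging a firearm at $115,000; 1 additional charge → +$19,000. Combined base = $134,000.
Loss or damage exceeded $50,000 (+$19,500 flat): $134,000 + $19,500 = $153,500.
$153,500 is within the $550,000 maximum.

$153,500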